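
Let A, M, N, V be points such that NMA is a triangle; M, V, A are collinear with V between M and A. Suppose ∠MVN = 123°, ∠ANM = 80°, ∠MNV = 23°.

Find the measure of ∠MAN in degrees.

∠MAN = 66°

1. ∠NMV = 34°  [△NMV]
2. ∠AMN = 34°  [V on ray MA]
3. ∠MAN = 66°  [△NMA]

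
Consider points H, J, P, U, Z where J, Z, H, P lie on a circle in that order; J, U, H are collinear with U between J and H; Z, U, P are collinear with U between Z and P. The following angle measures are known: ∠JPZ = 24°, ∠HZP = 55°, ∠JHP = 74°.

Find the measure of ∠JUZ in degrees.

∠JUZ = 79°

1. ∠JHZ = 24°  [same arc JZ]
2. ∠HUZ = 101°  [△ZUH]
3. ∠JUZ = 79°  [linear pair at U on JH]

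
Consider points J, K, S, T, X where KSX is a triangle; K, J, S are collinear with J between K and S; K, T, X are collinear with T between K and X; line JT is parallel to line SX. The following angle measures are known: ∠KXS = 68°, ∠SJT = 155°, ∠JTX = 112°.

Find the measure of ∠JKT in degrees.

1. ∠JTK = 68°  [JT∥SX, corresponding at T]
2. ∠KJT = 25°  [linear pair at J on KS]
3. ∠JKT = 87°  [△KJT]

∠JKT = 87°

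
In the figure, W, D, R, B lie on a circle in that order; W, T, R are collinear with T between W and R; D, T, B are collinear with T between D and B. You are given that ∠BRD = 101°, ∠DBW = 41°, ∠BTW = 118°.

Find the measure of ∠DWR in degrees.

∠DWR = 58°

1. ∠BWD = 79°  [cyclic WDRB, opposite ∠W+∠R]
2. ∠BDW = 60°  [△WDB]
3. ∠DTR = 118°  [vertical angles at T]
4. ∠DTW = 62°  [linear pair at T on WR]
5. ∠DWR = 58°  [△WTD]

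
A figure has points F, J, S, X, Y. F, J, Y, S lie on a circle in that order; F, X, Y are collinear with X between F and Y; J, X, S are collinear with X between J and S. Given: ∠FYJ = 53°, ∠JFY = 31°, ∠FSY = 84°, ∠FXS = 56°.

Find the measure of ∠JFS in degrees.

1. ∠FSJ = 53°  [same arc FJ]
2. ∠JSY = 31°  [same arc JY]
3. ∠SXY = 124°  [linear pair at X on FY]
4. ∠FYS = 25°  [△YXS]
5. ∠FJS = 25°  [same arc FS]
6. ∠JFS = 102°  [△FJS]

∠JFS = 102°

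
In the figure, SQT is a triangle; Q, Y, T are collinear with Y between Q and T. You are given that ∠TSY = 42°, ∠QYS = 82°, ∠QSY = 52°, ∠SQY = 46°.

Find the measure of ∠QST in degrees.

∠QST = 94°

1. ∠SYT = 98°  [linear pair at Y on QT]
2. ∠SQT = 46°  [Y on ray QT]
3. ∠STY = 40°  [△SYT]
4. ∠QTS = 40°  [Y on ray TQ]
5. ∠QST = 94°  [△SQT]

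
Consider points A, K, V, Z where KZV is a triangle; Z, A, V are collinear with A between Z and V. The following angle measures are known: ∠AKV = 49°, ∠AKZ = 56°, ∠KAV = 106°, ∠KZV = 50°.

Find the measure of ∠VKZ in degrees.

∠VKZ = 105°

1. ∠AVK = 25°  [△KAV]
2. ∠KVZ = 25°  [A on ray VZ]
3. ∠VKZ = 105°  [△KZV]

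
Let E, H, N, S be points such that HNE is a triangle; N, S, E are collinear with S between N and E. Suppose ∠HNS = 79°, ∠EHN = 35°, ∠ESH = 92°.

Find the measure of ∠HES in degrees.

1. ∠ENH = 79°  [S on ray NE]
2. ∠HEN = 66°  [△HNE]
3. ∠HES = 66°  [S on ray EN]

∠HES = 66°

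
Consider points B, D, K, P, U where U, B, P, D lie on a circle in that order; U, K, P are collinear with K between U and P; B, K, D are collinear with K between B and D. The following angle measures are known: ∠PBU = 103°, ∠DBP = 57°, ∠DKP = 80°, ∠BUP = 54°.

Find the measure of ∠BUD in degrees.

∠BUD = 111°

1. ∠BPU = 23°  [△UBP]
2. ∠BKU = 80°  [vertical angles at K]
3. ∠DBU = 46°  [△UKB]
4. ∠BDU = 23°  [same arc UB]
5. ∠BUD = 111°  [△UBD]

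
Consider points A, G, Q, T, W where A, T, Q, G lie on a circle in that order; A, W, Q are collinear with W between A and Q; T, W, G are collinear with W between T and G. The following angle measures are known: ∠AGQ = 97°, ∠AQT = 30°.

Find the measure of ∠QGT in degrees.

1. ∠ATQ = 83°  [cyclic ATQG, opposite ∠T+∠G]
2. ∠QAT = 67°  [△ATQ]
3. ∠QGT = 67°  [same arc TQ]

∠QGT = 67°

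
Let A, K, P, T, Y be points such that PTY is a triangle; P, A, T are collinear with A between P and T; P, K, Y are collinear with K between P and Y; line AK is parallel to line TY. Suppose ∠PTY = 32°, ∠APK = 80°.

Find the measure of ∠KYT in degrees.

∠KYT = 68°

1. ∠KAP = 32°  [AK∥TY, corresponding at A]
2. ∠AKP = 68°  [△PAK]
3. ∠AKY = 112°  [linear pair at K on PY]
4. ∠KYT = 68°  [AK∥TY, co-interior at Y–K]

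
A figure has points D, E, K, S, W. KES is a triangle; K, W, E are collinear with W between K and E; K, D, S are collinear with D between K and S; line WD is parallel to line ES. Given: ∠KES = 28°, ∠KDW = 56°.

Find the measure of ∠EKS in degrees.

1. ∠DWK = 28°  [WD∥ES, corresponding at W]
2. ∠DKW = 96°  [△KWD]
3. ∠EKS = 96°  [W on KE, D on KS]

∠EKS = 96°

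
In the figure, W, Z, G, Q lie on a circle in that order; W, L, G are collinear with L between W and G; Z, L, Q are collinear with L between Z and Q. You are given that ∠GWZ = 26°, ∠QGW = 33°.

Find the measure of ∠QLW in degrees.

∠QLW = 59°

1. ∠GQZ = 26°  [same arc ZG]
2. ∠GLQ = 121°  [△GLQ]
3. ∠QLW = 59°  [linear pair at L on WG]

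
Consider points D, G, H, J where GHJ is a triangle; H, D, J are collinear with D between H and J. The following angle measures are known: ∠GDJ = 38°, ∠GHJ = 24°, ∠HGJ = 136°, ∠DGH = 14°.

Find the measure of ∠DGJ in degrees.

1. ∠GJH = 20°  [△GHJ]
2. ∠DJG = 20°  [D on ray JH]
3. ∠DGJ = 122°  [△GDJ]

∠DGJ = 122°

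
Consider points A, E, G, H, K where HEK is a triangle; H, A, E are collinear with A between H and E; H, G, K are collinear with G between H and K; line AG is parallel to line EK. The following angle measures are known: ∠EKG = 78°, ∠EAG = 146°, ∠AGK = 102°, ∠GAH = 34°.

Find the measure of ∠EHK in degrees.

1. ∠EKH = 78°  [G on ray KH]
2. ∠HEK = 34°  [AG∥EK, corresponding at A]
3. ∠EHK = 68°  [△HEK]

∠EHK = 68°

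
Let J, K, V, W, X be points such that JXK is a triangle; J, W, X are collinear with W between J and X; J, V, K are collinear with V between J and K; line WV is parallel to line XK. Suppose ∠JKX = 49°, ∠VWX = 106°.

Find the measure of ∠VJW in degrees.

1. ∠JVW = 49°  [WV∥XK, corresponding at V]
2. ∠JWV = 74°  [linear pair at W on JX]
3. ∠VJW = 57°  [△JWV]

∠VJW = 57°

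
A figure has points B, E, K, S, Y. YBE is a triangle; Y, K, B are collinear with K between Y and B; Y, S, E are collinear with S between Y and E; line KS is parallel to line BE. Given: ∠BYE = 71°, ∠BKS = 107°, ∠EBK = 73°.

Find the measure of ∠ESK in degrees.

1. ∠KYS = 71°  [K on YB, S on YE]
2. ∠SKY = 73°  [linear pair at K on YB]
3. ∠KSY = 36°  [△YKS]
4. ∠ESK = 144°  [linear pair at S on YE]

∠ESK = 144°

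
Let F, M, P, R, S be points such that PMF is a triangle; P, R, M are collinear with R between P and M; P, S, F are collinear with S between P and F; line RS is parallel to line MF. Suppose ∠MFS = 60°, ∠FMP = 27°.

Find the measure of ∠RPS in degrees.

∠RPS = 93°

1. ∠MFP = 60°  [S on ray FP]
2. ∠FPM = 93°  [△PMF]
3. ∠RPS = 93°  [R on PM, S on PF]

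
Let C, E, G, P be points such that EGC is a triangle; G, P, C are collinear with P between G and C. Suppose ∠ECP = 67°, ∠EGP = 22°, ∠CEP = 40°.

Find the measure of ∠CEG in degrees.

1. ∠ECG = 67°  [P on ray CG]
2. ∠CGE = 22°  [P on ray GC]
3. ∠CEG = 91°  [△EGC]

∠CEG = 91°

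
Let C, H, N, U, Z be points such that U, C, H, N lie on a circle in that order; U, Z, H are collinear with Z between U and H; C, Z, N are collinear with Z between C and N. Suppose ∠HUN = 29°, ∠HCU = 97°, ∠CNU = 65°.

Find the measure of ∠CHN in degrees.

1. ∠HCN = 29°  [same arc HN]
2. ∠NZU = 86°  [△UZN]
3. ∠HNU = 83°  [cyclic UCHN, opposite ∠C+∠N]
4. ∠HZN = 94°  [linear pair at Z on UH]
5. ∠NHU = 68°  [△UHN]
6. ∠CNH = 18°  [△HZN]
7. ∠CHN = 133°  [△CHN]

∠CHN = 133°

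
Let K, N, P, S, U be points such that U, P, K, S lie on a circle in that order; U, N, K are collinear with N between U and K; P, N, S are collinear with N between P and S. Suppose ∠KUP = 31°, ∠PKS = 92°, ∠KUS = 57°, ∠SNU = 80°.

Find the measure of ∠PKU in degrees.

∠PKU = 43°

1. ∠KSP = 31°  [same arc PK]
2. ∠KPS = 57°  [△PKS]
3. ∠KNP = 80°  [vertical angles at N]
4. ∠PKU = 43°  [△PNK]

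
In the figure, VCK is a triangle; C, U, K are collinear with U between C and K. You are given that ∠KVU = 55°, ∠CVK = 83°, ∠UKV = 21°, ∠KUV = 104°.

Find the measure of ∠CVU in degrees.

∠CVU = 28°

1. ∠CKV = 21°  [U on ray KC]
2. ∠CUV = 76°  [linear pair at U on CK]
3. ∠KCV = 76°  [△VCK]
4. ∠UCV = 76°  [U on ray CK]
5. ∠CVU = 28°  [△VCU]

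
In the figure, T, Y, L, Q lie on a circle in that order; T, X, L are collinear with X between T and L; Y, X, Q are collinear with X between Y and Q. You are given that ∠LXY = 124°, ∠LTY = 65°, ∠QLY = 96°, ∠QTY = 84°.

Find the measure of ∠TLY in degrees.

1. ∠LQY = 65°  [same arc YL]
2. ∠LYQ = 19°  [△YLQ]
3. ∠TLY = 37°  [△YXL]

∠TLY = 37°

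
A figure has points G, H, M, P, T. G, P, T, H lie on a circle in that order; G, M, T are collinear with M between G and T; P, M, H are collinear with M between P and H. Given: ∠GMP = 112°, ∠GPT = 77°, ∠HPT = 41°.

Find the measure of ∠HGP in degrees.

1. ∠HMT = 112°  [vertical angles at M]
2. ∠GHT = 103°  [cyclic GPTH, opposite ∠P+∠H]
3. ∠HGT = 41°  [same arc TH]
4. ∠GMH = 68°  [linear pair at M on GT]
5. ∠GTH = 36°  [△GTH]
6. ∠GHP = 71°  [△GMH]
7. ∠GPH = 36°  [same arc GH]
8. ∠HGP = 73°  [△GPH]

∠HGP = 73°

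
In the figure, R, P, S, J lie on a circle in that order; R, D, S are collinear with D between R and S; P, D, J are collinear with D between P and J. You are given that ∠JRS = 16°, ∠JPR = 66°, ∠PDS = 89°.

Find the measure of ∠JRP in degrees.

1. ∠JDR = 89°  [vertical angles at D]
2. ∠PJR = 75°  [△RDJ]
3. ∠JRP = 39°  [△RPJ]

∠JRP = 39°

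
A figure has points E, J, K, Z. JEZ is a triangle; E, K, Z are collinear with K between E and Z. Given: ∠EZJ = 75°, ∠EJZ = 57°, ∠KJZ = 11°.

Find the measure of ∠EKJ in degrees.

∠EKJ = 86°

1. ∠JZK = 75°  [K on ray ZE]
2. ∠JKZ = 94°  [△JKZ]
3. ∠EKJ = 86°  [linear pair at K on EZ]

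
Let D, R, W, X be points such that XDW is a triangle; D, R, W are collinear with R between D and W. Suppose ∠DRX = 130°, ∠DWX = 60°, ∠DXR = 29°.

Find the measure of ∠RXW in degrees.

1. ∠WRX = 50°  [linear pair at R on DW]
2. ∠RWX = 60°  [R on ray WD]
3. ∠RXW = 70°  [△XRW]

∠RXW = 70°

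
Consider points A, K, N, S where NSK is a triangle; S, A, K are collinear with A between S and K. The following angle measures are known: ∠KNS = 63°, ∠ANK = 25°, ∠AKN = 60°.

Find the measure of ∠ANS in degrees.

∠ANS = 38°

1. ∠KAN = 95°  [△NAK]
2. ∠NKS = 60°  [A on ray KS]
3. ∠NAS = 85°  [linear pair at A on SK]
4. ∠KSN = 57°  [△NSK]
5. ∠ASN = 57°  [A on ray SK]
6. ∠ANS = 38°  [△NSA]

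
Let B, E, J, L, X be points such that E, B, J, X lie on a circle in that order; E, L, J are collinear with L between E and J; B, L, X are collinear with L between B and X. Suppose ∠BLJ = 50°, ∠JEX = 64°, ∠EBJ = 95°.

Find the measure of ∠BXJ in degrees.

∠BXJ = 19°

1. ∠ELX = 50°  [vertical angles at L]
2. ∠EXJ = 85°  [cyclic EBJX, opposite ∠B+∠X]
3. ∠JLX = 130°  [linear pair at L on EJ]
4. ∠EJX = 31°  [△EJX]
5. ∠BXJ = 19°  [△JLX]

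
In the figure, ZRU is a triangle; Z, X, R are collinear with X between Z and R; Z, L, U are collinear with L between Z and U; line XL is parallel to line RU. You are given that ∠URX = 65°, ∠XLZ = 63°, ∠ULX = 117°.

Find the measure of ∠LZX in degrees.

1. ∠URZ = 65°  [X on ray RZ]
2. ∠RUZ = 63°  [XL∥RU, corresponding at L]
3. ∠RZU = 52°  [△ZRU]
4. ∠LZX = 52°  [X on ZR, L on ZU]

∠LZX = 52°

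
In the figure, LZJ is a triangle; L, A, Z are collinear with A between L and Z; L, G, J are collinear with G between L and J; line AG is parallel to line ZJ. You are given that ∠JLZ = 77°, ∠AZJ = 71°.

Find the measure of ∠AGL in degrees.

1. ∠JZL = 71°  [A on ray ZL]
2. ∠LJZ = 32°  [△LZJ]
3. ∠AGL = 32°  [AG∥ZJ, corresponding at G]

∠AGL = 32°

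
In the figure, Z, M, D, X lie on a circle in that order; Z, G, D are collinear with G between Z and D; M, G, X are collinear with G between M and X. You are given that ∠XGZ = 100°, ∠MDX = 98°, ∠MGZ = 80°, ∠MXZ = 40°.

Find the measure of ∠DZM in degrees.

∠DZM = 42°

1. ∠MZX = 82°  [cyclic ZMDX, opposite ∠Z+∠D]
2. ∠XMZ = 58°  [△ZMX]
3. ∠DZM = 42°  [△ZGM]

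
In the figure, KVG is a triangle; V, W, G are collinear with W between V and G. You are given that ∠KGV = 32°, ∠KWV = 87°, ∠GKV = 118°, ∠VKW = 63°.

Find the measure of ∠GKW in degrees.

1. ∠KGW = 32°  [W on ray GV]
2. ∠GWK = 93°  [linear pair at W on VG]
3. ∠GKW = 55°  [△KWG]

∠GKW = 55°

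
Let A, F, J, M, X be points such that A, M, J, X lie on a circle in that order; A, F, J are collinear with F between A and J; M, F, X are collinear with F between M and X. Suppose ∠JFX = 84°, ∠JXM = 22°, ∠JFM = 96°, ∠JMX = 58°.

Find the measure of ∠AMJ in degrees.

∠AMJ = 132°

1. ∠JAM = 22°  [same arc MJ]
2. ∠AJM = 26°  [△MFJ]
3. ∠AMJ = 132°  [△AMJ]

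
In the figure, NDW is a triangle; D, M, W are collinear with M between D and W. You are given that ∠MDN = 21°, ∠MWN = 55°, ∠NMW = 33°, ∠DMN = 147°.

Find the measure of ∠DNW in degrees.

∠DNW = 104°

1. ∠NDW = 21°  [M on ray DW]
2. ∠DWN = 55°  [M on ray WD]
3. ∠DNW = 104°  [△NDW]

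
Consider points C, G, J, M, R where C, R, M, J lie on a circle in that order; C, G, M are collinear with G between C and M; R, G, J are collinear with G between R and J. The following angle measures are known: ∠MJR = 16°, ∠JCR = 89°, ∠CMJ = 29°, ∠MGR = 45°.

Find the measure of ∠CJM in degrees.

1. ∠CRJ = 29°  [same arc CJ]
2. ∠CGJ = 45°  [vertical angles at G]
3. ∠CJR = 62°  [△CRJ]
4. ∠JCM = 73°  [△CGJ]
5. ∠CJM = 78°  [△CMJ]

∠CJM = 78°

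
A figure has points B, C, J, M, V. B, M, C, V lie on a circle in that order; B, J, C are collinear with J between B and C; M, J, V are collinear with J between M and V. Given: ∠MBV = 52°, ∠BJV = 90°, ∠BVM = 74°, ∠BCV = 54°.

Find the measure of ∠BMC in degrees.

∠BMC = 70°

1. ∠CBV = 16°  [△BJV]
2. ∠BVC = 110°  [△BCV]
3. ∠BMC = 70°  [cyclic BMCV, opposite ∠M+∠V]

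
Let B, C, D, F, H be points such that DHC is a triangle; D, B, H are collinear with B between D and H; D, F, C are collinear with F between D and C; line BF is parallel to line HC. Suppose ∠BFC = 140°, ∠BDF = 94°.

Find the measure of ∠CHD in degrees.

1. ∠BFD = 40°  [linear pair at F on DC]
2. ∠DBF = 46°  [△DBF]
3. ∠CHD = 46°  [BF∥HC, corresponding at B]

∠CHD = 46°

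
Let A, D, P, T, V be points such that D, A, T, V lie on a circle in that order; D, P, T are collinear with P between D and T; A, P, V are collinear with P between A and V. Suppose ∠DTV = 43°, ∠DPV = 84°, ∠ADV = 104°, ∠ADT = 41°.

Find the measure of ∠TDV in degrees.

∠TDV = 63°

1. ∠DAV = 43°  [same arc DV]
2. ∠AVD = 33°  [△DAV]
3. ∠TDV = 63°  [△DPV]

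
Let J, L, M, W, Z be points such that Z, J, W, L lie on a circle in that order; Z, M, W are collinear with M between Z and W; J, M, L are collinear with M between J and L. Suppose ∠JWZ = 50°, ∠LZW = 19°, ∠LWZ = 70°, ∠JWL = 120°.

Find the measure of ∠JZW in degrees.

1. ∠LJW = 19°  [same arc WL]
2. ∠JLW = 41°  [△JWL]
3. ∠JZW = 41°  [same arc JW]

∠JZW = 41°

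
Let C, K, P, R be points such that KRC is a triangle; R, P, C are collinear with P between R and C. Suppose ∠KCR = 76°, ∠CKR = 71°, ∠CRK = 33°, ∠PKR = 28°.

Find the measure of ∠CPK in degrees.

∠CPK = 61°

1. ∠KRP = 33°  [P on ray RC]
2. ∠KPR = 119°  [△KRP]
3. ∠CPK = 61°  [linear pair at P on RC]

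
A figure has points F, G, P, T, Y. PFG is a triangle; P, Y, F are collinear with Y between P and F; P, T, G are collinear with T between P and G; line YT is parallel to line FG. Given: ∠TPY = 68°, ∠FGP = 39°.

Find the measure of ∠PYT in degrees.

∠PYT = 73°

1. ∠FPG = 68°  [Y on PF, T on PG]
2. ∠GFP = 73°  [△PFG]
3. ∠PYT = 73°  [YT∥FG, corresponding at Y]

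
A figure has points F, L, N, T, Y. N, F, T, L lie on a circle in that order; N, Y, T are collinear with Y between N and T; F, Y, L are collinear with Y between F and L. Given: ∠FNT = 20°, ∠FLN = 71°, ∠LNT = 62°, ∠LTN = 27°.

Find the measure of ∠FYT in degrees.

∠FYT = 47°

1. ∠FTN = 71°  [same arc NF]
2. ∠LFT = 62°  [same arc TL]
3. ∠FYT = 47°  [△FYT]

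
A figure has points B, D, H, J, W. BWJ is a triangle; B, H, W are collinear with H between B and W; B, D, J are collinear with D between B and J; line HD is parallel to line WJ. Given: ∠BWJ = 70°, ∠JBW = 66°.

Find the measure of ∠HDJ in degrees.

1. ∠BJW = 44°  [△BWJ]
2. ∠BDH = 44°  [HD∥WJ, corresponding at D]
3. ∠HDJ = 136°  [linear pair at D on BJ]

∠HDJ = 136°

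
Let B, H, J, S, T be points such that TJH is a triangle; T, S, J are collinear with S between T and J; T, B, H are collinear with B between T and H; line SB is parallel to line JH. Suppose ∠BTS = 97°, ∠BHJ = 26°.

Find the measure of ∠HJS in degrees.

1. ∠HTJ = 97°  [S on TJ, B on TH]
2. ∠JHT = 26°  [B on ray HT]
3. ∠HJT = 57°  [△TJH]
4. ∠HJS = 57°  [S on ray JT]

∠HJS = 57°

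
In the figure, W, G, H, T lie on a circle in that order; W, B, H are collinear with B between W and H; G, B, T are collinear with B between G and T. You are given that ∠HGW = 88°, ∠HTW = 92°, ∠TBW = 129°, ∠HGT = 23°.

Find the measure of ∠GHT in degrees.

∠GHT = 93°

1. ∠HBT = 51°  [linear pair at B on WH]
2. ∠HWT = 23°  [same arc HT]
3. ∠THW = 65°  [△WHT]
4. ∠GTH = 64°  [△HBT]
5. ∠GHT = 93°  [△GHT]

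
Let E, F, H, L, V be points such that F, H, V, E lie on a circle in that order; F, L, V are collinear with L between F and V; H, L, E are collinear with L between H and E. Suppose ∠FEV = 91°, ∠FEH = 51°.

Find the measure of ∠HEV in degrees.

∠HEV = 40°

1. ∠FHV = 89°  [cyclic FHVE, opposite ∠H+∠E]
2. ∠FVH = 51°  [same arc FH]
3. ∠HFV = 40°  [△FHV]
4. ∠HEV = 40°  [same arc HV]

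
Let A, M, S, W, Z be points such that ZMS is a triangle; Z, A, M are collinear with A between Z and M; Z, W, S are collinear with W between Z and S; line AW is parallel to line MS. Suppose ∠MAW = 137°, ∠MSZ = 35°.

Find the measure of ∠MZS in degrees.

1. ∠WAZ = 43°  [linear pair at A on ZM]
2. ∠AWZ = 35°  [AW∥MS, corresponding at W]
3. ∠AZW = 102°  [△ZAW]
4. ∠MZS = 102°  [A on ZM, W on ZS]

∠MZS = 102°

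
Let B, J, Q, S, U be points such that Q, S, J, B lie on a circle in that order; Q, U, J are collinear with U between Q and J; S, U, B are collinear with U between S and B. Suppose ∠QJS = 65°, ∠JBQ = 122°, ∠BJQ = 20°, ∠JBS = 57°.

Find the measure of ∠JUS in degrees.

1. ∠QBS = 65°  [same arc QS]
2. ∠BQJ = 38°  [△QJB]
3. ∠BUQ = 77°  [△QUB]
4. ∠JUS = 77°  [vertical angles at U]

∠JUS = 77°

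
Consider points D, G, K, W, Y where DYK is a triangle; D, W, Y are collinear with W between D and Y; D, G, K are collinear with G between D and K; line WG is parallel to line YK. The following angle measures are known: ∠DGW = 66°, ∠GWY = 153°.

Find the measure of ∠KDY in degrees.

1. ∠DWG = 27°  [linear pair at W on DY]
2. ∠GDW = 87°  [△DWG]
3. ∠KDY = 87°  [W on DY, G on DK]

∠KDY = 87°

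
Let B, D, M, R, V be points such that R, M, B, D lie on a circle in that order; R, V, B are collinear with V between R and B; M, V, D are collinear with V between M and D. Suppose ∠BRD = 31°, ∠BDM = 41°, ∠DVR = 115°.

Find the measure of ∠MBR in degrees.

1. ∠BMD = 31°  [same arc BD]
2. ∠BVM = 115°  [vertical angles at V]
3. ∠MBR = 34°  [△MVB]

∠MBR = 34°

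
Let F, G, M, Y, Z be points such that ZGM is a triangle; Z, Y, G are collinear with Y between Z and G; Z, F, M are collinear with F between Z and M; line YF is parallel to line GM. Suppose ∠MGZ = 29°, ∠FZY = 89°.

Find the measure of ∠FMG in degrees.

1. ∠FYZ = 29°  [YF∥GM, corresponding at Y]
2. ∠YFZ = 62°  [△ZYF]
3. ∠MFY = 118°  [linear pair at F on ZM]
4. ∠FMG = 62°  [YF∥GM, co-interior at M–F]

∠FMG = 62°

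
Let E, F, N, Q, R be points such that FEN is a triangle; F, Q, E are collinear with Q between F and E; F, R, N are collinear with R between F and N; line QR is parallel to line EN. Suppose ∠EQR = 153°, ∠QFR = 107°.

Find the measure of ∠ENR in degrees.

∠ENR = 46°

1. ∠FQR = 27°  [linear pair at Q on FE]
2. ∠FRQ = 46°  [△FQR]
3. ∠NRQ = 134°  [linear pair at R on FN]
4. ∠ENR = 46°  [QR∥EN, co-interior at N–R]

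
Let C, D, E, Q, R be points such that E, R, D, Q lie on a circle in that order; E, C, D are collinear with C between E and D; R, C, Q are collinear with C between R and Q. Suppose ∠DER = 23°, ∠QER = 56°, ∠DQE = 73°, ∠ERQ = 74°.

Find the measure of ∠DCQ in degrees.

1. ∠DQR = 23°  [same arc RD]
2. ∠EDQ = 74°  [same arc EQ]
3. ∠DCQ = 83°  [△DCQ]

∠DCQ = 83°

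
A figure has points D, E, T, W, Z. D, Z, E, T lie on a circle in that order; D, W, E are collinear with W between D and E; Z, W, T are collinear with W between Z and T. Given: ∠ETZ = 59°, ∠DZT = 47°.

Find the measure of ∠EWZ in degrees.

∠EWZ = 106°

1. ∠EDZ = 59°  [same arc ZE]
2. ∠DWZ = 74°  [△DWZ]
3. ∠EWZ = 106°  [linear pair at W on DE]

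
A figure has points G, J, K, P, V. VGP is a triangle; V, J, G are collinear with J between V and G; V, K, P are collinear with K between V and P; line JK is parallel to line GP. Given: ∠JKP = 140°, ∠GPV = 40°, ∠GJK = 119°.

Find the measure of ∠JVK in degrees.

1. ∠JKV = 40°  [linear pair at K on VP]
2. ∠KJV = 61°  [linear pair at J on VG]
3. ∠JVK = 79°  [△VJK]

∠JVK = 79°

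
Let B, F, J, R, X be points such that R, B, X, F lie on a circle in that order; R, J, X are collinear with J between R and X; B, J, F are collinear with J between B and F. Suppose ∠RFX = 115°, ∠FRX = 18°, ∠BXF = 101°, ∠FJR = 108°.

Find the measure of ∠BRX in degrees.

∠BRX = 61°

1. ∠FBX = 18°  [same arc XF]
2. ∠BFX = 61°  [△BXF]
3. ∠BRX = 61°  [same arc BX]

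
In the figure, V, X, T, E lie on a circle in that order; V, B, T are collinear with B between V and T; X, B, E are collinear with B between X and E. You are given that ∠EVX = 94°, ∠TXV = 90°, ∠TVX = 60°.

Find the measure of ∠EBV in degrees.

1. ∠ETX = 86°  [cyclic VXTE, opposite ∠V+∠T]
2. ∠VTX = 30°  [△VXT]
3. ∠TEX = 60°  [same arc XT]
4. ∠EXT = 34°  [△XTE]
5. ∠VEX = 30°  [same arc VX]
6. ∠EVT = 34°  [same arc TE]
7. ∠EBV = 116°  [△VBE]

∠EBV = 116°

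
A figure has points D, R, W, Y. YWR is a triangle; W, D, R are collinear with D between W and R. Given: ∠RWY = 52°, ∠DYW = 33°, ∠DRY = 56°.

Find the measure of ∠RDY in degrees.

1. ∠DWY = 52°  [D on ray WR]
2. ∠WDY = 95°  [△YWD]
3. ∠RDY = 85°  [linear pair at D on WR]

∠RDY = 85°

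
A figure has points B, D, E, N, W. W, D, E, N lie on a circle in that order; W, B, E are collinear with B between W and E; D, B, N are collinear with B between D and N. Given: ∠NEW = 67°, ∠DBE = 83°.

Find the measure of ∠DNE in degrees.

∠DNE = 16°

1. ∠NDW = 67°  [same arc WN]
2. ∠DBW = 97°  [linear pair at B on WE]
3. ∠DWE = 16°  [△WBD]
4. ∠DNE = 16°  [same arc DE]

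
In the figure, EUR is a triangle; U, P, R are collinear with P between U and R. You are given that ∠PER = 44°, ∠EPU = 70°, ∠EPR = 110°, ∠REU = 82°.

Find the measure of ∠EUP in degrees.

1. ∠ERP = 26°  [△EPR]
2. ∠ERU = 26°  [P on ray RU]
3. ∠EUR = 72°  [△EUR]
4. ∠EUP = 72°  [P on ray UR]

∠EUP = 72°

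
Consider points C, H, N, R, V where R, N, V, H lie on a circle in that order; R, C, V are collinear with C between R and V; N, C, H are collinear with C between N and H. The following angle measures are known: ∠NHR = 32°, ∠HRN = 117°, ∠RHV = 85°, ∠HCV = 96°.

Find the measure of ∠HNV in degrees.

1. ∠NVR = 32°  [same arc RN]
2. ∠NCR = 96°  [vertical angles at C]
3. ∠NCV = 84°  [linear pair at C on RV]
4. ∠HNV = 64°  [△NCV]

∠HNV = 64°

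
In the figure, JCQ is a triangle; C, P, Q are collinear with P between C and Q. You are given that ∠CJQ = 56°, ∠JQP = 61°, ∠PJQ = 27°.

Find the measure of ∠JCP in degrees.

∠JCP = 63°

1. ∠CQJ = 61°  [P on ray QC]
2. ∠JCQ = 63°  [△JCQ]
3. ∠JCP = 63°  [P on ray CQ]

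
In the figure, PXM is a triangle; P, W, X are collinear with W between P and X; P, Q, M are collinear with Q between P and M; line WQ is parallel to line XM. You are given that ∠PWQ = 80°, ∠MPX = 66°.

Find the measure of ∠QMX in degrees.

1. ∠MXP = 80°  [WQ∥XM, corresponding at W]
2. ∠PMX = 34°  [△PXM]
3. ∠QMX = 34°  [Q on ray MP]

∠QMX = 34°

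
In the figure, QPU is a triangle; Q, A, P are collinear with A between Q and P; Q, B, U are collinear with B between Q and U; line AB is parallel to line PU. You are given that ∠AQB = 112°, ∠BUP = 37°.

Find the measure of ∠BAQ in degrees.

1. ∠PQU = 112°  [A on QP, B on QU]
2. ∠PUQ = 37°  [B on ray UQ]
3. ∠QPU = 31°  [△QPU]
4. ∠BAQ = 31°  [AB∥PU, corresponding at A]

∠BAQ = 31°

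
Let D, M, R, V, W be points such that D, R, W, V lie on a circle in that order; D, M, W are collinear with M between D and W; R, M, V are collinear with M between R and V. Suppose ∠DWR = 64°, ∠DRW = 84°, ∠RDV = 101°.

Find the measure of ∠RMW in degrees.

∠RMW = 47°

1. ∠DVR = 64°  [same arc DR]
2. ∠RDW = 32°  [△DRW]
3. ∠DRV = 15°  [△DRV]
4. ∠DMR = 133°  [△DMR]
5. ∠RMW = 47°  [linear pair at M on DW]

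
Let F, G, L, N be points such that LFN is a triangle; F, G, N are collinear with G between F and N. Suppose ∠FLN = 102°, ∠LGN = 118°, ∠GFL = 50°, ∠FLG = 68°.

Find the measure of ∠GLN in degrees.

1. ∠LFN = 50°  [G on ray FN]
2. ∠FNL = 28°  [△LFN]
3. ∠GNL = 28°  [G on ray NF]
4. ∠GLN = 34°  [△LGN]

∠GLN = 34°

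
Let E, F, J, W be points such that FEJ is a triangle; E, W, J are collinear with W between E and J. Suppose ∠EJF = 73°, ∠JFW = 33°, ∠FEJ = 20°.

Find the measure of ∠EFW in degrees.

∠EFW = 54°

1. ∠FJW = 73°  [W on ray JE]
2. ∠FWJ = 74°  [△FWJ]
3. ∠FEW = 20°  [W on ray EJ]
4. ∠EWF = 106°  [linear pair at W on EJ]
5. ∠EFW = 54°  [△FEW]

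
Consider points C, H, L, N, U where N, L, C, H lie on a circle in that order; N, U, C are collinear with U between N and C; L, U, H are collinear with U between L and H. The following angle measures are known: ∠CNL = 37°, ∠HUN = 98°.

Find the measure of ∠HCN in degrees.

1. ∠CHL = 37°  [same arc LC]
2. ∠CUH = 82°  [linear pair at U on NC]
3. ∠HCN = 61°  [△CUH]

∠HCN = 61°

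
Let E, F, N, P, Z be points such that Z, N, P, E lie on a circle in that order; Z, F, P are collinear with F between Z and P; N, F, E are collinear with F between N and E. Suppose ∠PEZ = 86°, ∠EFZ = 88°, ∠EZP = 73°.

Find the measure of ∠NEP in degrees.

1. ∠EPZ = 21°  [△ZPE]
2. ∠EFP = 92°  [linear pair at F on ZP]
3. ∠NEP = 67°  [△PFE]

∠NEP = 67°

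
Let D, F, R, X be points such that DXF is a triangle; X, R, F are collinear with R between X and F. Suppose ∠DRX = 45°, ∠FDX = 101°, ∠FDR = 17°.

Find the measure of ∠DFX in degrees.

1. ∠DRF = 135°  [linear pair at R on XF]
2. ∠DFR = 28°  [△DRF]
3. ∠DFX = 28°  [R on ray FX]

∠DFX = 28°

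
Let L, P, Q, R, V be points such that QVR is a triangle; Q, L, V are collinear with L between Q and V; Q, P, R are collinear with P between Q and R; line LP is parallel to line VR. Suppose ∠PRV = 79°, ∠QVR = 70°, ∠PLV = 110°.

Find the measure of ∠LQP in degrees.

∠LQP = 31°

1. ∠QRV = 79°  [P on ray RQ]
2. ∠RQV = 31°  [△QVR]
3. ∠LQP = 31°  [L on QV, P on QR]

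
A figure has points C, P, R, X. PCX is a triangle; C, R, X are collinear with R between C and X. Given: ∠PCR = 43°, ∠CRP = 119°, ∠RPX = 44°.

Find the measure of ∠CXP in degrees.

1. ∠PRX = 61°  [linear pair at R on CX]
2. ∠PXR = 75°  [△PRX]
3. ∠CXP = 75°  [R on ray XC]

∠CXP = 75°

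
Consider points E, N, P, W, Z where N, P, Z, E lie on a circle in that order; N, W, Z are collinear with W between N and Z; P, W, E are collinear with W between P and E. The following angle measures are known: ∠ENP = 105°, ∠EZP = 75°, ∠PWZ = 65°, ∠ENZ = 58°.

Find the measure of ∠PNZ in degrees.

1. ∠EPZ = 58°  [same arc ZE]
2. ∠PEZ = 47°  [△PZE]
3. ∠PNZ = 47°  [same arc PZ]

∠PNZ = 47°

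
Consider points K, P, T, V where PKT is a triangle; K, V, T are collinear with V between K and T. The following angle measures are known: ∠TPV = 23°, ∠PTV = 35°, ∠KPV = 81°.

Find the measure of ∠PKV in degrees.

1. ∠PVT = 122°  [△PVT]
2. ∠KVP = 58°  [linear pair at V on KT]
3. ∠PKV = 41°  [△PKV]

∠PKV = 41°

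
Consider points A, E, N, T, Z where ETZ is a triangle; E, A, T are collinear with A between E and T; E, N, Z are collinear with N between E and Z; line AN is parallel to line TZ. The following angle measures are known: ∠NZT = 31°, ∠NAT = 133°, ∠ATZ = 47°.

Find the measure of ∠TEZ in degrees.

∠TEZ = 102°

1. ∠EZT = 31°  [N on ray ZE]
2. ∠ETZ = 47°  [A on ray TE]
3. ∠TEZ = 102°  [△ETZ]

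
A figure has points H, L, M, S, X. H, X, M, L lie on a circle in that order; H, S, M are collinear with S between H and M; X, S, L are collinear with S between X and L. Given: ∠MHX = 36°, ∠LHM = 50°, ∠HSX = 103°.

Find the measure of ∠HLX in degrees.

1. ∠LXM = 50°  [same arc ML]
2. ∠MSX = 77°  [linear pair at S on HM]
3. ∠HMX = 53°  [△XSM]
4. ∠HLX = 53°  [same arc HX]

∠HLX = 53°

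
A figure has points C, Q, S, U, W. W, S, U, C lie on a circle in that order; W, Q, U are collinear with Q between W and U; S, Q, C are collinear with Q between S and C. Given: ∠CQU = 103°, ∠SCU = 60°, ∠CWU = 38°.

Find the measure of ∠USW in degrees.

1. ∠CUW = 17°  [△UQC]
2. ∠UCW = 125°  [△WUC]
3. ∠USW = 55°  [cyclic WSUC, opposite ∠S+∠C]

∠USW = 55°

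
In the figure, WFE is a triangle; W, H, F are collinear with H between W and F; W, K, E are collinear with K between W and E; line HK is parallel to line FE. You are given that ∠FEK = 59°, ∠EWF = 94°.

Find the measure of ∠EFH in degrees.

1. ∠FEW = 59°  [K on ray EW]
2. ∠EFW = 27°  [△WFE]
3. ∠EFH = 27°  [H on ray FW]

∠EFH = 27°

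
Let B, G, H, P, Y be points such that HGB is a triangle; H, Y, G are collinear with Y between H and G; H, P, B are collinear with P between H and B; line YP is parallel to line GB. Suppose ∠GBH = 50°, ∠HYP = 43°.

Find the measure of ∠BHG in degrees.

1. ∠HPY = 50°  [YP∥GB, corresponding at P]
2. ∠PHY = 87°  [△HYP]
3. ∠BHG = 87°  [Y on HG, P on HB]

∠BHG = 87°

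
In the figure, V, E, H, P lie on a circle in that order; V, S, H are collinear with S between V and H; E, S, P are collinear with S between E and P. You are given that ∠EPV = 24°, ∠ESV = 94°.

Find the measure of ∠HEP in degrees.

∠HEP = 70°

1. ∠EHV = 24°  [same arc VE]
2. ∠ESH = 86°  [linear pair at S on VH]
3. ∠HEP = 70°  [△ESH]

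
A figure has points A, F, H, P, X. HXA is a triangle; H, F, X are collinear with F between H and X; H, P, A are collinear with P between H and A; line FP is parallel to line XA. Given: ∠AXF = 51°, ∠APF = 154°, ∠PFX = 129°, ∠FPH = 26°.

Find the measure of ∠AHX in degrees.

∠AHX = 103°

1. ∠AXH = 51°  [F on ray XH]
2. ∠HAX = 26°  [FP∥XA, corresponding at P]
3. ∠AHX = 103°  [△HXA]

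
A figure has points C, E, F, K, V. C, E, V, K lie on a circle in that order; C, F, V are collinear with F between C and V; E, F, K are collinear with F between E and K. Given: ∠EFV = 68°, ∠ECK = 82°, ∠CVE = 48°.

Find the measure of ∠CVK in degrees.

∠CVK = 50°

1. ∠CFK = 68°  [vertical angles at F]
2. ∠KEV = 64°  [△EFV]
3. ∠EVK = 98°  [cyclic CEVK, opposite ∠C+∠V]
4. ∠KFV = 112°  [linear pair at F on CV]
5. ∠EKV = 18°  [△EVK]
6. ∠CVK = 50°  [△VFK]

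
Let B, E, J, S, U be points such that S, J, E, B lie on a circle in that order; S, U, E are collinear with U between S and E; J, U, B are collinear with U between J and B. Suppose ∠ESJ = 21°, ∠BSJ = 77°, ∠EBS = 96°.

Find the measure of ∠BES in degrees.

1. ∠EBJ = 21°  [same arc JE]
2. ∠BEJ = 103°  [cyclic SJEB, opposite ∠S+∠E]
3. ∠BJE = 56°  [△JEB]
4. ∠BSE = 56°  [same arc EB]
5. ∠BES = 28°  [△SEB]

∠BES = 28°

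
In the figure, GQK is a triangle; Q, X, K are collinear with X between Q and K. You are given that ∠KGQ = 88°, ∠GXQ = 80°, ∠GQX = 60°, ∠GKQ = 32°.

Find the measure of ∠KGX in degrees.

1. ∠GXK = 100°  [linear pair at X on QK]
2. ∠GKX = 32°  [X on ray KQ]
3. ∠KGX = 48°  [△GXK]

∠KGX = 48°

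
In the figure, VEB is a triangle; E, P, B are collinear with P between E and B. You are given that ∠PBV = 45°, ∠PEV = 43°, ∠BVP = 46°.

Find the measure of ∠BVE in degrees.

1. ∠EBV = 45°  [P on ray BE]
2. ∠BEV = 43°  [P on ray EB]
3. ∠BVE = 92°  [△VEB]

∠BVE = 92°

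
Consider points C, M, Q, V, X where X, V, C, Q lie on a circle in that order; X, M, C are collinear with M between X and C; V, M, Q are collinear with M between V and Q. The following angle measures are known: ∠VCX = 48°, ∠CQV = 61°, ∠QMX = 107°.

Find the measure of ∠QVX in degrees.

1. ∠CXV = 61°  [same arc VC]
2. ∠CMV = 107°  [vertical angles at M]
3. ∠VMX = 73°  [linear pair at M on XC]
4. ∠QVX = 46°  [△XMV]

∠QVX = 46°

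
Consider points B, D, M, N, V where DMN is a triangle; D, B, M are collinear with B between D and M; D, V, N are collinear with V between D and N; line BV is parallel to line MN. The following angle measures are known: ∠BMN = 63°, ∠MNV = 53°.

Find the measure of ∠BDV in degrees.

∠BDV = 64°

1. ∠DMN = 63°  [B on ray MD]
2. ∠DNM = 53°  [V on ray ND]
3. ∠MDN = 64°  [△DMN]
4. ∠BDV = 64°  [B on DM, V on DN]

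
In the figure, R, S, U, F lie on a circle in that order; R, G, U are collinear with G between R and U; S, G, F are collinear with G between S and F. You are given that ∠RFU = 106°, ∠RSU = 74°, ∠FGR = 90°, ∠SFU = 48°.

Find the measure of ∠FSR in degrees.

1. ∠SGU = 90°  [vertical angles at G]
2. ∠SRU = 48°  [same arc SU]
3. ∠RGS = 90°  [linear pair at G on RU]
4. ∠FSR = 42°  [△RGS]

∠FSR = 42°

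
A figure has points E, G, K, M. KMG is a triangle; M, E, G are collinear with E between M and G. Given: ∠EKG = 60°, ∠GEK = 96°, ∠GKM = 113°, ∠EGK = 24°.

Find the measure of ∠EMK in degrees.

∠EMK = 43°

1. ∠KGM = 24°  [E on ray GM]
2. ∠GMK = 43°  [△KMG]
3. ∠EMK = 43°  [E on ray MG]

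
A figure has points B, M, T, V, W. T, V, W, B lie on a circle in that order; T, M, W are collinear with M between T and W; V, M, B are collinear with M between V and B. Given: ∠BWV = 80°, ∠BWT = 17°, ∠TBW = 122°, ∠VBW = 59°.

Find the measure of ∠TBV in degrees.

∠TBV = 63°

1. ∠BTV = 100°  [cyclic TVWB, opposite ∠T+∠W]
2. ∠BVT = 17°  [same arc TB]
3. ∠TBV = 63°  [△TVB]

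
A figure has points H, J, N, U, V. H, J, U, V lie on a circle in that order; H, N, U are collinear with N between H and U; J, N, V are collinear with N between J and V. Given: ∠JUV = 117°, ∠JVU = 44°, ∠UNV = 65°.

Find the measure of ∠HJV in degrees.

1. ∠JHU = 44°  [same arc JU]
2. ∠HNJ = 65°  [vertical angles at N]
3. ∠HJV = 71°  [△HNJ]

∠HJV = 71°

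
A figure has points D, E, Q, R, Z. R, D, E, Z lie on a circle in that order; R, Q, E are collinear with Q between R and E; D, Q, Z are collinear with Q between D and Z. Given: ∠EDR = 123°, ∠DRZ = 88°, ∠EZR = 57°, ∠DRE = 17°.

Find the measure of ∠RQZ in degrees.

∠RQZ = 69°

1. ∠DER = 40°  [△RDE]
2. ∠DEZ = 92°  [cyclic RDEZ, opposite ∠R+∠E]
3. ∠DZE = 17°  [same arc DE]
4. ∠DZR = 40°  [same arc RD]
5. ∠EDZ = 71°  [△DEZ]
6. ∠ERZ = 71°  [same arc EZ]
7. ∠RQZ = 69°  [△RQZ]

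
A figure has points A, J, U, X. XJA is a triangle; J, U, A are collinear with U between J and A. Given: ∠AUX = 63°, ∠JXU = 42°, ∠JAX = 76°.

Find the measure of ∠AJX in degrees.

∠AJX = 21°

1. ∠JUX = 117°  [linear pair at U on JA]
2. ∠UJX = 21°  [△XJU]
3. ∠AJX = 21°  [U on ray JA]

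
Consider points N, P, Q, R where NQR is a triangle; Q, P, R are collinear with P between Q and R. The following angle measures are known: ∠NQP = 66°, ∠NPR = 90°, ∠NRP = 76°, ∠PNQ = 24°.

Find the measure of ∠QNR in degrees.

1. ∠NQR = 66°  [P on ray QR]
2. ∠NRQ = 76°  [P on ray RQ]
3. ∠QNR = 38°  [△NQR]

∠QNR = 38°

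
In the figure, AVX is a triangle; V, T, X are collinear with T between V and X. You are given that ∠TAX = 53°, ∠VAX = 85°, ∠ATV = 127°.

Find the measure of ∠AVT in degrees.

∠AVT = 21°

1. ∠ATX = 53°  [linear pair at T on VX]
2. ∠AXT = 74°  [△ATX]
3. ∠AXV = 74°  [T on ray XV]
4. ∠AVX = 21°  [△AVX]
5. ∠AVT = 21°  [T on ray VX]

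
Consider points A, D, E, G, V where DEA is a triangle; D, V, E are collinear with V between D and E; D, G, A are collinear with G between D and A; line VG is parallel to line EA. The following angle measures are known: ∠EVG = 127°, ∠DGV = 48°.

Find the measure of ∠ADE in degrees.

1. ∠DVG = 53°  [linear pair at V on DE]
2. ∠GDV = 79°  [△DVG]
3. ∠ADE = 79°  [V on DE, G on DA]

∠ADE = 79°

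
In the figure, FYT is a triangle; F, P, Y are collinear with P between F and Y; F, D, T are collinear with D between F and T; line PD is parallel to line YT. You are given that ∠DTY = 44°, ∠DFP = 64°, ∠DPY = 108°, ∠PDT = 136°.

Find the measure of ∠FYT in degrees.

1. ∠FTY = 44°  [D on ray TF]
2. ∠TFY = 64°  [P on FY, D on FT]
3. ∠FYT = 72°  [△FYT]

∠FYT = 72°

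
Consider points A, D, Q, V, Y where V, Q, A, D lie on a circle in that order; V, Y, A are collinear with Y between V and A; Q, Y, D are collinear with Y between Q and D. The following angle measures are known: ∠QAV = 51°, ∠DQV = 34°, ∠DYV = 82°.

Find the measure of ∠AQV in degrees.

1. ∠QDV = 51°  [same arc VQ]
2. ∠DAV = 34°  [same arc VD]
3. ∠AVD = 47°  [△VYD]
4. ∠ADV = 99°  [△VAD]
5. ∠AQV = 81°  [cyclic VQAD, opposite ∠Q+∠D]

∠AQV = 81°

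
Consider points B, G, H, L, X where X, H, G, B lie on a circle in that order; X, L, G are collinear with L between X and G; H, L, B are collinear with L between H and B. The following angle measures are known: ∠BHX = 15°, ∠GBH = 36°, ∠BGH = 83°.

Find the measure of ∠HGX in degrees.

∠HGX = 68°

1. ∠BXH = 97°  [cyclic XHGB, opposite ∠X+∠G]
2. ∠HBX = 68°  [△XHB]
3. ∠HGX = 68°  [same arc XH]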